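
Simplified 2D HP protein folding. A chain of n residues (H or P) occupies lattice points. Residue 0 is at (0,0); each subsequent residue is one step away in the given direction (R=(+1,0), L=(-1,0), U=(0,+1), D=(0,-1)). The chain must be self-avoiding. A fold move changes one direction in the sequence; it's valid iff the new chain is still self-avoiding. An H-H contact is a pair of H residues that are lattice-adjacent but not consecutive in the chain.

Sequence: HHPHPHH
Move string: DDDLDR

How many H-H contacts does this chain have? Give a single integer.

Positions: [(0, 0), (0, -1), (0, -2), (0, -3), (-1, -3), (-1, -4), (0, -4)]
H-H contact: residue 3 @(0,-3) - residue 6 @(0, -4)

Answer: 1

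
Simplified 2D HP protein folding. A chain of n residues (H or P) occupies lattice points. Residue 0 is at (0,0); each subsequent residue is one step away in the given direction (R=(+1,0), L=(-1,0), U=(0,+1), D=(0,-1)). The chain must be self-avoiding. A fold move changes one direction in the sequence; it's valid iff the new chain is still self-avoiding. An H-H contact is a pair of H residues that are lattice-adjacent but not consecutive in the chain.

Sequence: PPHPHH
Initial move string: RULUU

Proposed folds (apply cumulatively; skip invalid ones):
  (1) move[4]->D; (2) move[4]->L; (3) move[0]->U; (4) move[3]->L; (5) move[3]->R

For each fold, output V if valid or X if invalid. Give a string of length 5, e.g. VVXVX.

Answer: XVVVX

Derivation:
Initial: RULUU -> [(0, 0), (1, 0), (1, 1), (0, 1), (0, 2), (0, 3)]
Fold 1: move[4]->D => RULUD INVALID (collision), skipped
Fold 2: move[4]->L => RULUL VALID
Fold 3: move[0]->U => UULUL VALID
Fold 4: move[3]->L => UULLL VALID
Fold 5: move[3]->R => UULRL INVALID (collision), skipped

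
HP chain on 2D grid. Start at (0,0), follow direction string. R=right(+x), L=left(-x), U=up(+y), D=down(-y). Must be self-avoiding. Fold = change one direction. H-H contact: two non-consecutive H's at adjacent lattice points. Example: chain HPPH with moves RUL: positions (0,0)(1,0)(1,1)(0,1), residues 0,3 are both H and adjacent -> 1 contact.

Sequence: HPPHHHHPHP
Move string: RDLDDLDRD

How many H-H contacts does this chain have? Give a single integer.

Positions: [(0, 0), (1, 0), (1, -1), (0, -1), (0, -2), (0, -3), (-1, -3), (-1, -4), (0, -4), (0, -5)]
H-H contact: residue 0 @(0,0) - residue 3 @(0, -1)
H-H contact: residue 5 @(0,-3) - residue 8 @(0, -4)

Answer: 2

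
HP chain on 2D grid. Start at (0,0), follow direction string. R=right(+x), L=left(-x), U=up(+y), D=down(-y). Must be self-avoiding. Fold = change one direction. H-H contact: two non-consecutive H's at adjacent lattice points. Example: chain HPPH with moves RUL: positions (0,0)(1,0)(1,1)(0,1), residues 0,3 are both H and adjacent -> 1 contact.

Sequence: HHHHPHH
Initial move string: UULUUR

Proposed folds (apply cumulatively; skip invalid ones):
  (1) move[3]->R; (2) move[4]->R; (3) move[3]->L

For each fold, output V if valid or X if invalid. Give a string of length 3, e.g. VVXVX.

Initial: UULUUR -> [(0, 0), (0, 1), (0, 2), (-1, 2), (-1, 3), (-1, 4), (0, 4)]
Fold 1: move[3]->R => UULRUR INVALID (collision), skipped
Fold 2: move[4]->R => UULURR VALID
Fold 3: move[3]->L => UULLRR INVALID (collision), skipped

Answer: XVX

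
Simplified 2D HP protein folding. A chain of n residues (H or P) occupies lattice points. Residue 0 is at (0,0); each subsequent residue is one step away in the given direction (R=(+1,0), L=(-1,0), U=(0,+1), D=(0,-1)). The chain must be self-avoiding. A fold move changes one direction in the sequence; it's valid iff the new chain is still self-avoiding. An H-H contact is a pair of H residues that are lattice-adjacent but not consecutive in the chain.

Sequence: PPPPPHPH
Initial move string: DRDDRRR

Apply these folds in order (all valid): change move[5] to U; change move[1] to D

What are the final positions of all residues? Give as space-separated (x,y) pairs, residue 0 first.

Answer: (0,0) (0,-1) (0,-2) (0,-3) (0,-4) (1,-4) (1,-3) (2,-3)

Derivation:
Initial moves: DRDDRRR
Fold: move[5]->U => DRDDRUR (positions: [(0, 0), (0, -1), (1, -1), (1, -2), (1, -3), (2, -3), (2, -2), (3, -2)])
Fold: move[1]->D => DDDDRUR (positions: [(0, 0), (0, -1), (0, -2), (0, -3), (0, -4), (1, -4), (1, -3), (2, -3)])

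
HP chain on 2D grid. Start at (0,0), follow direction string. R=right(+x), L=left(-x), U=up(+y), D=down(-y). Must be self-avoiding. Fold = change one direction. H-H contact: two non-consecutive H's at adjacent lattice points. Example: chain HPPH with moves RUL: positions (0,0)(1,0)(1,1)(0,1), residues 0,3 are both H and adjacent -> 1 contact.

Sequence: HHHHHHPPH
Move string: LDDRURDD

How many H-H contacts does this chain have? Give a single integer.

Answer: 2

Derivation:
Positions: [(0, 0), (-1, 0), (-1, -1), (-1, -2), (0, -2), (0, -1), (1, -1), (1, -2), (1, -3)]
H-H contact: residue 0 @(0,0) - residue 5 @(0, -1)
H-H contact: residue 2 @(-1,-1) - residue 5 @(0, -1)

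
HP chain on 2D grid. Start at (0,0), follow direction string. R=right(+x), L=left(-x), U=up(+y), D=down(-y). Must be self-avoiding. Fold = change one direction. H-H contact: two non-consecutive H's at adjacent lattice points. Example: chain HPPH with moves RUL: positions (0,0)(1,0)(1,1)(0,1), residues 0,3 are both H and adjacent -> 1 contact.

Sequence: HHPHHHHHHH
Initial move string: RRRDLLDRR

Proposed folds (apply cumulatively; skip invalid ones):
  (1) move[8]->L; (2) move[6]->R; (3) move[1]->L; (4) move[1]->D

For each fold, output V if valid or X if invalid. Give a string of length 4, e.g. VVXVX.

Answer: XXXV

Derivation:
Initial: RRRDLLDRR -> [(0, 0), (1, 0), (2, 0), (3, 0), (3, -1), (2, -1), (1, -1), (1, -2), (2, -2), (3, -2)]
Fold 1: move[8]->L => RRRDLLDRL INVALID (collision), skipped
Fold 2: move[6]->R => RRRDLLRRR INVALID (collision), skipped
Fold 3: move[1]->L => RLRDLLDRR INVALID (collision), skipped
Fold 4: move[1]->D => RDRDLLDRR VALID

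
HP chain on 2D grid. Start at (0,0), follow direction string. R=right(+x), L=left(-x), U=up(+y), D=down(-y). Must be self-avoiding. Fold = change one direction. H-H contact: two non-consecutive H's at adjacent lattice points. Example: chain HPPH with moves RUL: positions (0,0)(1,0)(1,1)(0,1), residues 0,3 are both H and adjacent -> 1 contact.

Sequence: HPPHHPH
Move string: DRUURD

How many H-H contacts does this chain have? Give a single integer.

Positions: [(0, 0), (0, -1), (1, -1), (1, 0), (1, 1), (2, 1), (2, 0)]
H-H contact: residue 0 @(0,0) - residue 3 @(1, 0)
H-H contact: residue 3 @(1,0) - residue 6 @(2, 0)

Answer: 2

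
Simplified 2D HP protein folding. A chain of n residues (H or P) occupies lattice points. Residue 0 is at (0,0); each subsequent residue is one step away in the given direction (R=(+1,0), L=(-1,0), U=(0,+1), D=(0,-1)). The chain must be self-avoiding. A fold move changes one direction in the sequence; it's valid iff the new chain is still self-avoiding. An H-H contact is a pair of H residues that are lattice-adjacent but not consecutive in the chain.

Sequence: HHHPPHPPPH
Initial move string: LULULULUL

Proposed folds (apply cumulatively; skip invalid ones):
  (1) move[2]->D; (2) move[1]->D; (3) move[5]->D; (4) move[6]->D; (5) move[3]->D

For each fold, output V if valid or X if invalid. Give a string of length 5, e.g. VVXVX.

Answer: XVVXV

Derivation:
Initial: LULULULUL -> [(0, 0), (-1, 0), (-1, 1), (-2, 1), (-2, 2), (-3, 2), (-3, 3), (-4, 3), (-4, 4), (-5, 4)]
Fold 1: move[2]->D => LUDULULUL INVALID (collision), skipped
Fold 2: move[1]->D => LDLULULUL VALID
Fold 3: move[5]->D => LDLULDLUL VALID
Fold 4: move[6]->D => LDLULDDUL INVALID (collision), skipped
Fold 5: move[3]->D => LDLDLDLUL VALID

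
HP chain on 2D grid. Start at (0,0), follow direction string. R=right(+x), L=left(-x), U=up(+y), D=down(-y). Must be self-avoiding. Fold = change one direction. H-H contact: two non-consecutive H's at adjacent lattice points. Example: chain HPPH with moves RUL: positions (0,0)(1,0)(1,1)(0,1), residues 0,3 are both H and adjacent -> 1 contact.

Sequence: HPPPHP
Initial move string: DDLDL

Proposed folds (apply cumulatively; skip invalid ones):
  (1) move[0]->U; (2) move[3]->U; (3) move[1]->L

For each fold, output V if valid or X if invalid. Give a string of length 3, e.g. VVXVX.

Initial: DDLDL -> [(0, 0), (0, -1), (0, -2), (-1, -2), (-1, -3), (-2, -3)]
Fold 1: move[0]->U => UDLDL INVALID (collision), skipped
Fold 2: move[3]->U => DDLUL VALID
Fold 3: move[1]->L => DLLUL VALID

Answer: XVV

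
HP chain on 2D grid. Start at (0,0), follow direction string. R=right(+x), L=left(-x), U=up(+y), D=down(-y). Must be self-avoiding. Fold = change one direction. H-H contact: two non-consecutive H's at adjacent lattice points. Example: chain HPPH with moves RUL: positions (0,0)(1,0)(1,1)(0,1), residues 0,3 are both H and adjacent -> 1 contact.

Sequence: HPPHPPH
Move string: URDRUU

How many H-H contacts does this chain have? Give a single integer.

Answer: 1

Derivation:
Positions: [(0, 0), (0, 1), (1, 1), (1, 0), (2, 0), (2, 1), (2, 2)]
H-H contact: residue 0 @(0,0) - residue 3 @(1, 0)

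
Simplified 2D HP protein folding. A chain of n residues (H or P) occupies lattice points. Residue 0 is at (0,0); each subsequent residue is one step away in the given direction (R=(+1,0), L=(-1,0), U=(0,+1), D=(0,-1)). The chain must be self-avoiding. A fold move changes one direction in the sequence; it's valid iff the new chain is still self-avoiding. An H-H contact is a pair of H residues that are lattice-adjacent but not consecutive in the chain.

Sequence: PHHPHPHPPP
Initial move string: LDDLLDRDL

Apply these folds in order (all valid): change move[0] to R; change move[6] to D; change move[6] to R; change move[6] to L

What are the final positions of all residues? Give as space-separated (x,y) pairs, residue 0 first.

Answer: (0,0) (1,0) (1,-1) (1,-2) (0,-2) (-1,-2) (-1,-3) (-2,-3) (-2,-4) (-3,-4)

Derivation:
Initial moves: LDDLLDRDL
Fold: move[0]->R => RDDLLDRDL (positions: [(0, 0), (1, 0), (1, -1), (1, -2), (0, -2), (-1, -2), (-1, -3), (0, -3), (0, -4), (-1, -4)])
Fold: move[6]->D => RDDLLDDDL (positions: [(0, 0), (1, 0), (1, -1), (1, -2), (0, -2), (-1, -2), (-1, -3), (-1, -4), (-1, -5), (-2, -5)])
Fold: move[6]->R => RDDLLDRDL (positions: [(0, 0), (1, 0), (1, -1), (1, -2), (0, -2), (-1, -2), (-1, -3), (0, -3), (0, -4), (-1, -4)])
Fold: move[6]->L => RDDLLDLDL (positions: [(0, 0), (1, 0), (1, -1), (1, -2), (0, -2), (-1, -2), (-1, -3), (-2, -3), (-2, -4), (-3, -4)])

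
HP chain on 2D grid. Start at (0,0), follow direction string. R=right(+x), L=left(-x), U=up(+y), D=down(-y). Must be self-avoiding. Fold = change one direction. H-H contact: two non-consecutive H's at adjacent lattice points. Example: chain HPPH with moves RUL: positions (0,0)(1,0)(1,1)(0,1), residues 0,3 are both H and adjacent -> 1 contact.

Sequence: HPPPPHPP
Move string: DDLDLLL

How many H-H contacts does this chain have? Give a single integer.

Answer: 0

Derivation:
Positions: [(0, 0), (0, -1), (0, -2), (-1, -2), (-1, -3), (-2, -3), (-3, -3), (-4, -3)]
No H-H contacts found.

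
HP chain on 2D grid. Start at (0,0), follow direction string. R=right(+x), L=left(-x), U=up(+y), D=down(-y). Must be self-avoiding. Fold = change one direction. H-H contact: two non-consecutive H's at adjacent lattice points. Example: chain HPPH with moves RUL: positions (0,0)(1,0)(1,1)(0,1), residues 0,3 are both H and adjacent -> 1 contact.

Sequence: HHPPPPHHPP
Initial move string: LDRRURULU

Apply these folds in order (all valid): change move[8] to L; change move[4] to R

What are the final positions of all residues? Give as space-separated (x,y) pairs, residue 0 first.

Initial moves: LDRRURULU
Fold: move[8]->L => LDRRURULL (positions: [(0, 0), (-1, 0), (-1, -1), (0, -1), (1, -1), (1, 0), (2, 0), (2, 1), (1, 1), (0, 1)])
Fold: move[4]->R => LDRRRRULL (positions: [(0, 0), (-1, 0), (-1, -1), (0, -1), (1, -1), (2, -1), (3, -1), (3, 0), (2, 0), (1, 0)])

Answer: (0,0) (-1,0) (-1,-1) (0,-1) (1,-1) (2,-1) (3,-1) (3,0) (2,0) (1,0)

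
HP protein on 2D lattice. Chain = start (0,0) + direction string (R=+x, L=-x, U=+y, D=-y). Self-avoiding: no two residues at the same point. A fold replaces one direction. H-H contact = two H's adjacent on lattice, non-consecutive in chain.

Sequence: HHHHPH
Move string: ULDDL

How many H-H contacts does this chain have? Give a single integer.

Answer: 1

Derivation:
Positions: [(0, 0), (0, 1), (-1, 1), (-1, 0), (-1, -1), (-2, -1)]
H-H contact: residue 0 @(0,0) - residue 3 @(-1, 0)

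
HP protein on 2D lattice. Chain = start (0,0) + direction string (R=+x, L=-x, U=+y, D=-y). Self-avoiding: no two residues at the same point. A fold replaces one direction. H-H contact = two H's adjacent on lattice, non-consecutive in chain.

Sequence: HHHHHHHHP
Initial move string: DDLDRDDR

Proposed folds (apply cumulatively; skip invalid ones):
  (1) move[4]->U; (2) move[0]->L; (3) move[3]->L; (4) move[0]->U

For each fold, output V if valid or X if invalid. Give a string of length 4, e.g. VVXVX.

Initial: DDLDRDDR -> [(0, 0), (0, -1), (0, -2), (-1, -2), (-1, -3), (0, -3), (0, -4), (0, -5), (1, -5)]
Fold 1: move[4]->U => DDLDUDDR INVALID (collision), skipped
Fold 2: move[0]->L => LDLDRDDR VALID
Fold 3: move[3]->L => LDLLRDDR INVALID (collision), skipped
Fold 4: move[0]->U => UDLDRDDR INVALID (collision), skipped

Answer: XVXX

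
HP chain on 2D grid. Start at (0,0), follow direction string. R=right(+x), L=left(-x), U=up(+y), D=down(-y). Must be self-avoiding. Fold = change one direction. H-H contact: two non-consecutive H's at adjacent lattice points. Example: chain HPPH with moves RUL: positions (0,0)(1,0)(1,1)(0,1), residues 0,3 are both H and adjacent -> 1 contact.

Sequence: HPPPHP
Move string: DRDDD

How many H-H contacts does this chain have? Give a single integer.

Answer: 0

Derivation:
Positions: [(0, 0), (0, -1), (1, -1), (1, -2), (1, -3), (1, -4)]
No H-H contacts found.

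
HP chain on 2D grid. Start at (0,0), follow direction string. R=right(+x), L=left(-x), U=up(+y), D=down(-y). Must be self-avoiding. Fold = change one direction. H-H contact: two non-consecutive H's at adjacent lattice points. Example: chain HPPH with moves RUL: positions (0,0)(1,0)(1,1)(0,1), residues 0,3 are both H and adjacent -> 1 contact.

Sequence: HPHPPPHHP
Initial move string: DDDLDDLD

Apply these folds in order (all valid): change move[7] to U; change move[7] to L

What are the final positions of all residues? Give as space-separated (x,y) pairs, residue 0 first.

Answer: (0,0) (0,-1) (0,-2) (0,-3) (-1,-3) (-1,-4) (-1,-5) (-2,-5) (-3,-5)

Derivation:
Initial moves: DDDLDDLD
Fold: move[7]->U => DDDLDDLU (positions: [(0, 0), (0, -1), (0, -2), (0, -3), (-1, -3), (-1, -4), (-1, -5), (-2, -5), (-2, -4)])
Fold: move[7]->L => DDDLDDLL (positions: [(0, 0), (0, -1), (0, -2), (0, -3), (-1, -3), (-1, -4), (-1, -5), (-2, -5), (-3, -5)])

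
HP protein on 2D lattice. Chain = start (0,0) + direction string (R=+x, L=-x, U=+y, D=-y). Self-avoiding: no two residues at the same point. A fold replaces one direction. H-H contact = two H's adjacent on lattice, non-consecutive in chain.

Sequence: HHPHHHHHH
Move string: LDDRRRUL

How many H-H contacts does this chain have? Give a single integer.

Positions: [(0, 0), (-1, 0), (-1, -1), (-1, -2), (0, -2), (1, -2), (2, -2), (2, -1), (1, -1)]
H-H contact: residue 5 @(1,-2) - residue 8 @(1, -1)

Answer: 1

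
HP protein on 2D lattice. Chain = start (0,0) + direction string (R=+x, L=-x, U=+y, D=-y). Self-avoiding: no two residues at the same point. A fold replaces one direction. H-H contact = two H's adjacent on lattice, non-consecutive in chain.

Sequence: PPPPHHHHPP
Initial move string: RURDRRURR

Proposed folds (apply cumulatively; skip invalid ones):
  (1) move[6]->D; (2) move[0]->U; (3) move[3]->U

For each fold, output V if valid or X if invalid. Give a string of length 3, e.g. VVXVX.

Initial: RURDRRURR -> [(0, 0), (1, 0), (1, 1), (2, 1), (2, 0), (3, 0), (4, 0), (4, 1), (5, 1), (6, 1)]
Fold 1: move[6]->D => RURDRRDRR VALID
Fold 2: move[0]->U => UURDRRDRR VALID
Fold 3: move[3]->U => UURURRDRR VALID

Answer: VVV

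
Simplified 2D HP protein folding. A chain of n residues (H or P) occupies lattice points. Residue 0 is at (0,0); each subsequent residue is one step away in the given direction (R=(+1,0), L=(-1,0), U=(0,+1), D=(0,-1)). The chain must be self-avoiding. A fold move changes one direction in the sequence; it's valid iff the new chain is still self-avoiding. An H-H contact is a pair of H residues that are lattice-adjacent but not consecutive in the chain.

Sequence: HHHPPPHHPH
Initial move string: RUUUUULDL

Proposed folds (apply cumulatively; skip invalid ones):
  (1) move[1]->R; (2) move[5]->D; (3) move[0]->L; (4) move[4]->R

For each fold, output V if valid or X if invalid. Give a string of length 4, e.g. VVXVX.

Initial: RUUUUULDL -> [(0, 0), (1, 0), (1, 1), (1, 2), (1, 3), (1, 4), (1, 5), (0, 5), (0, 4), (-1, 4)]
Fold 1: move[1]->R => RRUUUULDL VALID
Fold 2: move[5]->D => RRUUUDLDL INVALID (collision), skipped
Fold 3: move[0]->L => LRUUUULDL INVALID (collision), skipped
Fold 4: move[4]->R => RRUURULDL INVALID (collision), skipped

Answer: VXXX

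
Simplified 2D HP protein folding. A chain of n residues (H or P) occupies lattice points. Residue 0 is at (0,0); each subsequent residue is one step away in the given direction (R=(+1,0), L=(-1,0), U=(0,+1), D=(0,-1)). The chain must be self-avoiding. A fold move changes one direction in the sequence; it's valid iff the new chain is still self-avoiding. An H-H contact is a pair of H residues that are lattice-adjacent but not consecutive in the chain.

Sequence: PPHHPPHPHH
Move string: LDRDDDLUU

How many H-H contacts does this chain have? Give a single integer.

Answer: 1

Derivation:
Positions: [(0, 0), (-1, 0), (-1, -1), (0, -1), (0, -2), (0, -3), (0, -4), (-1, -4), (-1, -3), (-1, -2)]
H-H contact: residue 2 @(-1,-1) - residue 9 @(-1, -2)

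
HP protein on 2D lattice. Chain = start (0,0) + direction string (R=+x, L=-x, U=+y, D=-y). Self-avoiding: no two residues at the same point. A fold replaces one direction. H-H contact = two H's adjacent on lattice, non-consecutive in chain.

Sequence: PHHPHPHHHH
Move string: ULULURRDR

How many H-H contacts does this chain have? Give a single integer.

Positions: [(0, 0), (0, 1), (-1, 1), (-1, 2), (-2, 2), (-2, 3), (-1, 3), (0, 3), (0, 2), (1, 2)]
H-H contact: residue 1 @(0,1) - residue 8 @(0, 2)

Answer: 1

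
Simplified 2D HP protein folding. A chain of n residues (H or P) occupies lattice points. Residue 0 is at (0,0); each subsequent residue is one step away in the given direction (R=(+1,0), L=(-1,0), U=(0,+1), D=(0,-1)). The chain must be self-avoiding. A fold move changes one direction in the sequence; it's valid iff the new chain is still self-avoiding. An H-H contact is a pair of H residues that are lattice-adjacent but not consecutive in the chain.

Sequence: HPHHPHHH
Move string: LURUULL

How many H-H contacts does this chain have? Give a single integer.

Answer: 1

Derivation:
Positions: [(0, 0), (-1, 0), (-1, 1), (0, 1), (0, 2), (0, 3), (-1, 3), (-2, 3)]
H-H contact: residue 0 @(0,0) - residue 3 @(0, 1)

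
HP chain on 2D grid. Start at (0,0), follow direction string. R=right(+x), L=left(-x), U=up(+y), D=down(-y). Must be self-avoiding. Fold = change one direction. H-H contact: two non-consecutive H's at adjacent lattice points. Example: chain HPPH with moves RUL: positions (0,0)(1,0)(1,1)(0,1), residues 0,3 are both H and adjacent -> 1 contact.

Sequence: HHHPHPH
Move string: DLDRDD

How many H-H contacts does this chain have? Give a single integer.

Answer: 1

Derivation:
Positions: [(0, 0), (0, -1), (-1, -1), (-1, -2), (0, -2), (0, -3), (0, -4)]
H-H contact: residue 1 @(0,-1) - residue 4 @(0, -2)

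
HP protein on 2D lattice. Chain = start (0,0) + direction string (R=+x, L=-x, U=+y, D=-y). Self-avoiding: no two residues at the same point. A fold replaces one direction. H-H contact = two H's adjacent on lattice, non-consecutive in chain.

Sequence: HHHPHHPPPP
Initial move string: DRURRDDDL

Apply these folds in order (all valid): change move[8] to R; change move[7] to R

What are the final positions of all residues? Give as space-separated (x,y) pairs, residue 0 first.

Answer: (0,0) (0,-1) (1,-1) (1,0) (2,0) (3,0) (3,-1) (3,-2) (4,-2) (5,-2)

Derivation:
Initial moves: DRURRDDDL
Fold: move[8]->R => DRURRDDDR (positions: [(0, 0), (0, -1), (1, -1), (1, 0), (2, 0), (3, 0), (3, -1), (3, -2), (3, -3), (4, -3)])
Fold: move[7]->R => DRURRDDRR (positions: [(0, 0), (0, -1), (1, -1), (1, 0), (2, 0), (3, 0), (3, -1), (3, -2), (4, -2), (5, -2)])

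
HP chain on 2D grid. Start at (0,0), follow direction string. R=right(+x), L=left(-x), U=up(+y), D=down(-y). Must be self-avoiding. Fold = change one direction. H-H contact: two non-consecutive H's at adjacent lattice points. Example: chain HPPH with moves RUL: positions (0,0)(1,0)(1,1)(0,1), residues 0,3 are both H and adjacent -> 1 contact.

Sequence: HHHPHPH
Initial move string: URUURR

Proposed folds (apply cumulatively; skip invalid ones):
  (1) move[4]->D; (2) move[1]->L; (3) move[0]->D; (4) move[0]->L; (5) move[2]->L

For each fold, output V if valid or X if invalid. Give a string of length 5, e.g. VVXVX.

Answer: XVVVV

Derivation:
Initial: URUURR -> [(0, 0), (0, 1), (1, 1), (1, 2), (1, 3), (2, 3), (3, 3)]
Fold 1: move[4]->D => URUUDR INVALID (collision), skipped
Fold 2: move[1]->L => ULUURR VALID
Fold 3: move[0]->D => DLUURR VALID
Fold 4: move[0]->L => LLUURR VALID
Fold 5: move[2]->L => LLLURR VALID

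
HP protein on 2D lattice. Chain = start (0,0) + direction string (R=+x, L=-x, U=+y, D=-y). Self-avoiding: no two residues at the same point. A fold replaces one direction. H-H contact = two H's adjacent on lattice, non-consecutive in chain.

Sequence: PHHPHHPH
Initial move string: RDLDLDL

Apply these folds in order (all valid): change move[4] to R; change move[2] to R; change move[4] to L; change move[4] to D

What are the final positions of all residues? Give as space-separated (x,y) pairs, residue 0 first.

Answer: (0,0) (1,0) (1,-1) (2,-1) (2,-2) (2,-3) (2,-4) (1,-4)

Derivation:
Initial moves: RDLDLDL
Fold: move[4]->R => RDLDRDL (positions: [(0, 0), (1, 0), (1, -1), (0, -1), (0, -2), (1, -2), (1, -3), (0, -3)])
Fold: move[2]->R => RDRDRDL (positions: [(0, 0), (1, 0), (1, -1), (2, -1), (2, -2), (3, -2), (3, -3), (2, -3)])
Fold: move[4]->L => RDRDLDL (positions: [(0, 0), (1, 0), (1, -1), (2, -1), (2, -2), (1, -2), (1, -3), (0, -3)])
Fold: move[4]->D => RDRDDDL (positions: [(0, 0), (1, 0), (1, -1), (2, -1), (2, -2), (2, -3), (2, -4), (1, -4)])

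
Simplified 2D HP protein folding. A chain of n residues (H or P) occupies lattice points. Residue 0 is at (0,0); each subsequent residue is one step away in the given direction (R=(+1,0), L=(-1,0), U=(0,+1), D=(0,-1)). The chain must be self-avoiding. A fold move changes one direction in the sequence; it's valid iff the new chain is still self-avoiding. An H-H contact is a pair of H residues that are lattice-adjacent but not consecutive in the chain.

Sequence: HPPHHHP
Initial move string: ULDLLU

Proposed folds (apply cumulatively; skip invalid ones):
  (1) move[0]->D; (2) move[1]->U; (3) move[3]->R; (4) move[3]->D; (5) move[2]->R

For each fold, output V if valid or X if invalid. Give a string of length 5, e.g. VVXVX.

Initial: ULDLLU -> [(0, 0), (0, 1), (-1, 1), (-1, 0), (-2, 0), (-3, 0), (-3, 1)]
Fold 1: move[0]->D => DLDLLU VALID
Fold 2: move[1]->U => DUDLLU INVALID (collision), skipped
Fold 3: move[3]->R => DLDRLU INVALID (collision), skipped
Fold 4: move[3]->D => DLDDLU VALID
Fold 5: move[2]->R => DLRDLU INVALID (collision), skipped

Answer: VXXVX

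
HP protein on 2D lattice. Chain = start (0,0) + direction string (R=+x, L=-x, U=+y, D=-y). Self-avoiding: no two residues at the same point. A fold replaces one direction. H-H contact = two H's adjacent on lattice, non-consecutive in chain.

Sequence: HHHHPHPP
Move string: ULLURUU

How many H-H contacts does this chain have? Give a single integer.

Answer: 1

Derivation:
Positions: [(0, 0), (0, 1), (-1, 1), (-2, 1), (-2, 2), (-1, 2), (-1, 3), (-1, 4)]
H-H contact: residue 2 @(-1,1) - residue 5 @(-1, 2)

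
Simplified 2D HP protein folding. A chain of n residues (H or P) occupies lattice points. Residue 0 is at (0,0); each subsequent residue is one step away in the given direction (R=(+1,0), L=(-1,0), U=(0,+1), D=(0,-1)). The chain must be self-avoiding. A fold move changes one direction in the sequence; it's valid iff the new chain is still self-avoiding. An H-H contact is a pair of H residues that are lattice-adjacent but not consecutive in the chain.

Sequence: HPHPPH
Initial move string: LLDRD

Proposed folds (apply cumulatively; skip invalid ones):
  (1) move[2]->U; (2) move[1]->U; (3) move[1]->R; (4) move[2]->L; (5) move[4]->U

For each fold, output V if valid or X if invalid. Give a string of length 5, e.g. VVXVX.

Initial: LLDRD -> [(0, 0), (-1, 0), (-2, 0), (-2, -1), (-1, -1), (-1, -2)]
Fold 1: move[2]->U => LLURD INVALID (collision), skipped
Fold 2: move[1]->U => LUDRD INVALID (collision), skipped
Fold 3: move[1]->R => LRDRD INVALID (collision), skipped
Fold 4: move[2]->L => LLLRD INVALID (collision), skipped
Fold 5: move[4]->U => LLDRU INVALID (collision), skipped

Answer: XXXXX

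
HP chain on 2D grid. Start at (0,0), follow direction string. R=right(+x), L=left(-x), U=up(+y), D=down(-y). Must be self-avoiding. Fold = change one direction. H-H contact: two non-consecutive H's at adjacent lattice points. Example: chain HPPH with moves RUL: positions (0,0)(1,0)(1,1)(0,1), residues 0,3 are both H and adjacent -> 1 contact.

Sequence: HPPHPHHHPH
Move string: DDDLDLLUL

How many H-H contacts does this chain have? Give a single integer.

Positions: [(0, 0), (0, -1), (0, -2), (0, -3), (-1, -3), (-1, -4), (-2, -4), (-3, -4), (-3, -3), (-4, -3)]
No H-H contacts found.

Answer: 0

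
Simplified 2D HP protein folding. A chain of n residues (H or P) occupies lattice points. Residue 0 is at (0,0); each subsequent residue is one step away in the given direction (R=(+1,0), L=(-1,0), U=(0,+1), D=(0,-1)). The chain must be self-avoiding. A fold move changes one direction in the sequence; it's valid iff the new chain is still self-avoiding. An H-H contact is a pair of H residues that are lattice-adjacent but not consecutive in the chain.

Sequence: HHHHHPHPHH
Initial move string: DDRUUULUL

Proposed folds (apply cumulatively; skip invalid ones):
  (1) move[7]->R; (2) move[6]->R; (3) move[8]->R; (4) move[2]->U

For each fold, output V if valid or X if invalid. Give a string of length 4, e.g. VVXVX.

Answer: XVVX

Derivation:
Initial: DDRUUULUL -> [(0, 0), (0, -1), (0, -2), (1, -2), (1, -1), (1, 0), (1, 1), (0, 1), (0, 2), (-1, 2)]
Fold 1: move[7]->R => DDRUUULRL INVALID (collision), skipped
Fold 2: move[6]->R => DDRUUURUL VALID
Fold 3: move[8]->R => DDRUUURUR VALID
Fold 4: move[2]->U => DDUUUURUR INVALID (collision), skipped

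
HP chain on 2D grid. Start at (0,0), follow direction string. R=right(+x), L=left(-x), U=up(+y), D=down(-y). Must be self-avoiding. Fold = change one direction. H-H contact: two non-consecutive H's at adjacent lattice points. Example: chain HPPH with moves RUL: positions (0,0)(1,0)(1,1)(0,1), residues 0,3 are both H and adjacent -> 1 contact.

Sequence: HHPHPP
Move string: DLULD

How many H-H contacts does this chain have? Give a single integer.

Positions: [(0, 0), (0, -1), (-1, -1), (-1, 0), (-2, 0), (-2, -1)]
H-H contact: residue 0 @(0,0) - residue 3 @(-1, 0)

Answer: 1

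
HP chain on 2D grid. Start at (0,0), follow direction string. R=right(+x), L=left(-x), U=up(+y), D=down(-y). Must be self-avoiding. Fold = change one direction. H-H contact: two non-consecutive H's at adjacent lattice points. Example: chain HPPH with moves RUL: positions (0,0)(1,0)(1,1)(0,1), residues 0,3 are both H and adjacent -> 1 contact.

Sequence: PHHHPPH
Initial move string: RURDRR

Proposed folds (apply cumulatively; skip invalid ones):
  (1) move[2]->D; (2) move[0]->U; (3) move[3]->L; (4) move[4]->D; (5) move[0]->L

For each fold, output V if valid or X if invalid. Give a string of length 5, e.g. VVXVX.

Answer: XVXVX

Derivation:
Initial: RURDRR -> [(0, 0), (1, 0), (1, 1), (2, 1), (2, 0), (3, 0), (4, 0)]
Fold 1: move[2]->D => RUDDRR INVALID (collision), skipped
Fold 2: move[0]->U => UURDRR VALID
Fold 3: move[3]->L => UURLRR INVALID (collision), skipped
Fold 4: move[4]->D => UURDDR VALID
Fold 5: move[0]->L => LURDDR INVALID (collision), skipped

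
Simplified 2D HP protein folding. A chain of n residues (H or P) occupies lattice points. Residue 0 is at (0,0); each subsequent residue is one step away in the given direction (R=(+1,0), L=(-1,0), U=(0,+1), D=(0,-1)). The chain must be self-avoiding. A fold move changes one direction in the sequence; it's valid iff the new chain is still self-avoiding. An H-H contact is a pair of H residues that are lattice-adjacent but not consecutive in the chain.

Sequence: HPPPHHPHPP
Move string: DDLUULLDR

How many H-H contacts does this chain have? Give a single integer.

Answer: 1

Derivation:
Positions: [(0, 0), (0, -1), (0, -2), (-1, -2), (-1, -1), (-1, 0), (-2, 0), (-3, 0), (-3, -1), (-2, -1)]
H-H contact: residue 0 @(0,0) - residue 5 @(-1, 0)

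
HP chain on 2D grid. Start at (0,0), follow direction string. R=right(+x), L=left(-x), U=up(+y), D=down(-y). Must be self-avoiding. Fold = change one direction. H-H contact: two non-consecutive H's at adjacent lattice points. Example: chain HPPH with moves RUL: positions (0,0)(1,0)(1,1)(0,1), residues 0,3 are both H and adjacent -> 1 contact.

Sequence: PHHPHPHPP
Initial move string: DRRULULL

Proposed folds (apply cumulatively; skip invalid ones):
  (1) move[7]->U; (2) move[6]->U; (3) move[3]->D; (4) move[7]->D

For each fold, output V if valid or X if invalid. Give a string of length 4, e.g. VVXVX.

Answer: VVXX

Derivation:
Initial: DRRULULL -> [(0, 0), (0, -1), (1, -1), (2, -1), (2, 0), (1, 0), (1, 1), (0, 1), (-1, 1)]
Fold 1: move[7]->U => DRRULULU VALID
Fold 2: move[6]->U => DRRULUUU VALID
Fold 3: move[3]->D => DRRDLUUU INVALID (collision), skipped
Fold 4: move[7]->D => DRRULUUD INVALID (collision), skipped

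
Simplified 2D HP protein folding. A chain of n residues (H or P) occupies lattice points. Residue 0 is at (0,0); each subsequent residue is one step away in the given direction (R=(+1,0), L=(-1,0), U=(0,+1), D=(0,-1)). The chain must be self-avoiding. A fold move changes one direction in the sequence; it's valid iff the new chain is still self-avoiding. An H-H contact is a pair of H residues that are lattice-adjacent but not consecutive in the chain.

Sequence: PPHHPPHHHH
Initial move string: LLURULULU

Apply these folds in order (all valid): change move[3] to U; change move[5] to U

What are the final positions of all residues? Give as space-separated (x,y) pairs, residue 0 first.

Initial moves: LLURULULU
Fold: move[3]->U => LLUUULULU (positions: [(0, 0), (-1, 0), (-2, 0), (-2, 1), (-2, 2), (-2, 3), (-3, 3), (-3, 4), (-4, 4), (-4, 5)])
Fold: move[5]->U => LLUUUUULU (positions: [(0, 0), (-1, 0), (-2, 0), (-2, 1), (-2, 2), (-2, 3), (-2, 4), (-2, 5), (-3, 5), (-3, 6)])

Answer: (0,0) (-1,0) (-2,0) (-2,1) (-2,2) (-2,3) (-2,4) (-2,5) (-3,5) (-3,6)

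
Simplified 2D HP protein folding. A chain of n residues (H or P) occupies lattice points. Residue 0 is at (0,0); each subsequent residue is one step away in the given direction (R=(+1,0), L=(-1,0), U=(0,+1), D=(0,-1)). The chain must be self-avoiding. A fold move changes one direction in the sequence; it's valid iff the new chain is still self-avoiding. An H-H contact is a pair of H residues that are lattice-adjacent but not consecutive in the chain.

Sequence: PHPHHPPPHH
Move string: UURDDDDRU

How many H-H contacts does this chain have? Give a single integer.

Positions: [(0, 0), (0, 1), (0, 2), (1, 2), (1, 1), (1, 0), (1, -1), (1, -2), (2, -2), (2, -1)]
H-H contact: residue 1 @(0,1) - residue 4 @(1, 1)

Answer: 1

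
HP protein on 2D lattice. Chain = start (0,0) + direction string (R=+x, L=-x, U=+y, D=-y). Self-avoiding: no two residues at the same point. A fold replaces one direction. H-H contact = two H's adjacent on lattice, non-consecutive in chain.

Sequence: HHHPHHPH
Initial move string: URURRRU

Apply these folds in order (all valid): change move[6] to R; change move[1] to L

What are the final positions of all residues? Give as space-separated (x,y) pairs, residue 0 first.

Answer: (0,0) (0,1) (-1,1) (-1,2) (0,2) (1,2) (2,2) (3,2)

Derivation:
Initial moves: URURRRU
Fold: move[6]->R => URURRRR (positions: [(0, 0), (0, 1), (1, 1), (1, 2), (2, 2), (3, 2), (4, 2), (5, 2)])
Fold: move[1]->L => ULURRRR (positions: [(0, 0), (0, 1), (-1, 1), (-1, 2), (0, 2), (1, 2), (2, 2), (3, 2)])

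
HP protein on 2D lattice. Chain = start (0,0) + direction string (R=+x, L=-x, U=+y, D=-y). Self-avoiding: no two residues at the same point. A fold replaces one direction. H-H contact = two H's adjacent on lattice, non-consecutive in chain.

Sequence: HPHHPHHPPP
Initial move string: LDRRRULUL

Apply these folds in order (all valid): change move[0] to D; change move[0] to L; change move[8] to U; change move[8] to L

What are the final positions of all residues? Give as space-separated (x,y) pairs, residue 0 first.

Answer: (0,0) (-1,0) (-1,-1) (0,-1) (1,-1) (2,-1) (2,0) (1,0) (1,1) (0,1)

Derivation:
Initial moves: LDRRRULUL
Fold: move[0]->D => DDRRRULUL (positions: [(0, 0), (0, -1), (0, -2), (1, -2), (2, -2), (3, -2), (3, -1), (2, -1), (2, 0), (1, 0)])
Fold: move[0]->L => LDRRRULUL (positions: [(0, 0), (-1, 0), (-1, -1), (0, -1), (1, -1), (2, -1), (2, 0), (1, 0), (1, 1), (0, 1)])
Fold: move[8]->U => LDRRRULUU (positions: [(0, 0), (-1, 0), (-1, -1), (0, -1), (1, -1), (2, -1), (2, 0), (1, 0), (1, 1), (1, 2)])
Fold: move[8]->L => LDRRRULUL (positions: [(0, 0), (-1, 0), (-1, -1), (0, -1), (1, -1), (2, -1), (2, 0), (1, 0), (1, 1), (0, 1)])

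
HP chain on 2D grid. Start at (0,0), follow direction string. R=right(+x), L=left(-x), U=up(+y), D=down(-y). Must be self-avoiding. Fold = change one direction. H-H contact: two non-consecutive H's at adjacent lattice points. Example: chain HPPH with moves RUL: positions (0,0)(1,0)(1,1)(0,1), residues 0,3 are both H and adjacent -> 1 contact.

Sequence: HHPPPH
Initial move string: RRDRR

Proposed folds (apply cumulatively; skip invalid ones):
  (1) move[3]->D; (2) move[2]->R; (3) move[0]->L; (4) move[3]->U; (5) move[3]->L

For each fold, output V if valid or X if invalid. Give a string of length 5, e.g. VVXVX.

Answer: VVXVX

Derivation:
Initial: RRDRR -> [(0, 0), (1, 0), (2, 0), (2, -1), (3, -1), (4, -1)]
Fold 1: move[3]->D => RRDDR VALID
Fold 2: move[2]->R => RRRDR VALID
Fold 3: move[0]->L => LRRDR INVALID (collision), skipped
Fold 4: move[3]->U => RRRUR VALID
Fold 5: move[3]->L => RRRLR INVALID (collision), skipped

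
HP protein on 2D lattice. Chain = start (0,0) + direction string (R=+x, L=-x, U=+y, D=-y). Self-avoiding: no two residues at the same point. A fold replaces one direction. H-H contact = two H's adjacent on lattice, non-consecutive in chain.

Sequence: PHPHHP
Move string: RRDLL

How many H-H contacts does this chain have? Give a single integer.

Answer: 1

Derivation:
Positions: [(0, 0), (1, 0), (2, 0), (2, -1), (1, -1), (0, -1)]
H-H contact: residue 1 @(1,0) - residue 4 @(1, -1)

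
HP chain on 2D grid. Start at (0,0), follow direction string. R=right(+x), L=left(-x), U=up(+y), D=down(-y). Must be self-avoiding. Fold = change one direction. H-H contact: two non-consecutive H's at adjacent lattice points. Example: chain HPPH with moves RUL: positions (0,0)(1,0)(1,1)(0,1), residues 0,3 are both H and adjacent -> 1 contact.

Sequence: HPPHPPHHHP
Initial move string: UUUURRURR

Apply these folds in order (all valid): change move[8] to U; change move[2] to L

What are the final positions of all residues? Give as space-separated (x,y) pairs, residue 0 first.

Answer: (0,0) (0,1) (0,2) (-1,2) (-1,3) (0,3) (1,3) (1,4) (2,4) (2,5)

Derivation:
Initial moves: UUUURRURR
Fold: move[8]->U => UUUURRURU (positions: [(0, 0), (0, 1), (0, 2), (0, 3), (0, 4), (1, 4), (2, 4), (2, 5), (3, 5), (3, 6)])
Fold: move[2]->L => UULURRURU (positions: [(0, 0), (0, 1), (0, 2), (-1, 2), (-1, 3), (0, 3), (1, 3), (1, 4), (2, 4), (2, 5)])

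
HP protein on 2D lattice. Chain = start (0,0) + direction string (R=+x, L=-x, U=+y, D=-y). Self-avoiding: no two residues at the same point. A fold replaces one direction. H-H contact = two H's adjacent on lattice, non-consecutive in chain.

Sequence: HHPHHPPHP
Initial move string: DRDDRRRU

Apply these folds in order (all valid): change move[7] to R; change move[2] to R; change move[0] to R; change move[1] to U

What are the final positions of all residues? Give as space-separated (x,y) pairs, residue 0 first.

Answer: (0,0) (1,0) (1,1) (2,1) (2,0) (3,0) (4,0) (5,0) (6,0)

Derivation:
Initial moves: DRDDRRRU
Fold: move[7]->R => DRDDRRRR (positions: [(0, 0), (0, -1), (1, -1), (1, -2), (1, -3), (2, -3), (3, -3), (4, -3), (5, -3)])
Fold: move[2]->R => DRRDRRRR (positions: [(0, 0), (0, -1), (1, -1), (2, -1), (2, -2), (3, -2), (4, -2), (5, -2), (6, -2)])
Fold: move[0]->R => RRRDRRRR (positions: [(0, 0), (1, 0), (2, 0), (3, 0), (3, -1), (4, -1), (5, -1), (6, -1), (7, -1)])
Fold: move[1]->U => RURDRRRR (positions: [(0, 0), (1, 0), (1, 1), (2, 1), (2, 0), (3, 0), (4, 0), (5, 0), (6, 0)])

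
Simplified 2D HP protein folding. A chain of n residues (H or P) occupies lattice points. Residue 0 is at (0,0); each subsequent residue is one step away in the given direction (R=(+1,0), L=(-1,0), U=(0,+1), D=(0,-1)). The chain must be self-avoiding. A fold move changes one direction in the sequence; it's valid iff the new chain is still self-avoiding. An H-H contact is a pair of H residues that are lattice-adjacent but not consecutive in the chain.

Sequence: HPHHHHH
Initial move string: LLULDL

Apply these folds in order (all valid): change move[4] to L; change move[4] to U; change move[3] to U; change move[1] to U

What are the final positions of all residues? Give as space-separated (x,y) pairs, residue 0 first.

Initial moves: LLULDL
Fold: move[4]->L => LLULLL (positions: [(0, 0), (-1, 0), (-2, 0), (-2, 1), (-3, 1), (-4, 1), (-5, 1)])
Fold: move[4]->U => LLULUL (positions: [(0, 0), (-1, 0), (-2, 0), (-2, 1), (-3, 1), (-3, 2), (-4, 2)])
Fold: move[3]->U => LLUUUL (positions: [(0, 0), (-1, 0), (-2, 0), (-2, 1), (-2, 2), (-2, 3), (-3, 3)])
Fold: move[1]->U => LUUUUL (positions: [(0, 0), (-1, 0), (-1, 1), (-1, 2), (-1, 3), (-1, 4), (-2, 4)])

Answer: (0,0) (-1,0) (-1,1) (-1,2) (-1,3) (-1,4) (-2,4)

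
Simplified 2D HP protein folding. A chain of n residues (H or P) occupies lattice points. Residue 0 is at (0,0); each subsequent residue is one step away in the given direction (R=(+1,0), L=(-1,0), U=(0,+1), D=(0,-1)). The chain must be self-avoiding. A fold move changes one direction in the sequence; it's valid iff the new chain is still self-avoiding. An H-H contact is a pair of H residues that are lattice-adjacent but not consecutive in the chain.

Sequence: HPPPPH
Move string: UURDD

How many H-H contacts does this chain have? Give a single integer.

Answer: 1

Derivation:
Positions: [(0, 0), (0, 1), (0, 2), (1, 2), (1, 1), (1, 0)]
H-H contact: residue 0 @(0,0) - residue 5 @(1, 0)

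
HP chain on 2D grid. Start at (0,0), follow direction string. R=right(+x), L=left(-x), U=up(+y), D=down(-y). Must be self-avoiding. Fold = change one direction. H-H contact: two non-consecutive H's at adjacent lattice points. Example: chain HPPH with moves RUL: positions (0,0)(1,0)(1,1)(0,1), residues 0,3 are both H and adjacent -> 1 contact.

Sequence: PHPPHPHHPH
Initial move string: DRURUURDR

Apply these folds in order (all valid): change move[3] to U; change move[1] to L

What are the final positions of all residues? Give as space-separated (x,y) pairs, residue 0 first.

Answer: (0,0) (0,-1) (-1,-1) (-1,0) (-1,1) (-1,2) (-1,3) (0,3) (0,2) (1,2)

Derivation:
Initial moves: DRURUURDR
Fold: move[3]->U => DRUUUURDR (positions: [(0, 0), (0, -1), (1, -1), (1, 0), (1, 1), (1, 2), (1, 3), (2, 3), (2, 2), (3, 2)])
Fold: move[1]->L => DLUUUURDR (positions: [(0, 0), (0, -1), (-1, -1), (-1, 0), (-1, 1), (-1, 2), (-1, 3), (0, 3), (0, 2), (1, 2)])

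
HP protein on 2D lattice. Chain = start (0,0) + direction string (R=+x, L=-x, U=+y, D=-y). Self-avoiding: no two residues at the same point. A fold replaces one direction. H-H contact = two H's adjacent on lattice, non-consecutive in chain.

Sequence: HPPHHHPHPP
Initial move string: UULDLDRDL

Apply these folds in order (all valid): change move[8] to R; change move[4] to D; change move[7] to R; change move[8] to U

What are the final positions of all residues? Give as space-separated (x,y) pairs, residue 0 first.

Initial moves: UULDLDRDL
Fold: move[8]->R => UULDLDRDR (positions: [(0, 0), (0, 1), (0, 2), (-1, 2), (-1, 1), (-2, 1), (-2, 0), (-1, 0), (-1, -1), (0, -1)])
Fold: move[4]->D => UULDDDRDR (positions: [(0, 0), (0, 1), (0, 2), (-1, 2), (-1, 1), (-1, 0), (-1, -1), (0, -1), (0, -2), (1, -2)])
Fold: move[7]->R => UULDDDRRR (positions: [(0, 0), (0, 1), (0, 2), (-1, 2), (-1, 1), (-1, 0), (-1, -1), (0, -1), (1, -1), (2, -1)])
Fold: move[8]->U => UULDDDRRU (positions: [(0, 0), (0, 1), (0, 2), (-1, 2), (-1, 1), (-1, 0), (-1, -1), (0, -1), (1, -1), (1, 0)])

Answer: (0,0) (0,1) (0,2) (-1,2) (-1,1) (-1,0) (-1,-1) (0,-1) (1,-1) (1,0)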